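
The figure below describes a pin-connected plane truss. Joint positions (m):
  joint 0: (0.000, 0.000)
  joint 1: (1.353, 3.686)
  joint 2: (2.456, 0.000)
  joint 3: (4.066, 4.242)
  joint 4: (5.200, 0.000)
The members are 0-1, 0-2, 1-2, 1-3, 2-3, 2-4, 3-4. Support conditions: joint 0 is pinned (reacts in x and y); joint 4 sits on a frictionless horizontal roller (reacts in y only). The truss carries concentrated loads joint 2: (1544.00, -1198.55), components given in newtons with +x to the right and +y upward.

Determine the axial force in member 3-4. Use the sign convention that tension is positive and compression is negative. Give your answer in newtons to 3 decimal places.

N=5 nodes, M=7 members, R=3 reactions → 2N=10, M+R=10
member 0 (0-1): L=3.9265, (cx,cy)=(0.3446,0.9388)
member 1 (0-2): L=2.4560, (cx,cy)=(1.0000,0.0000)
member 2 (1-2): L=3.8475, (cx,cy)=(0.2867,-0.9580)
member 3 (1-3): L=2.7694, (cx,cy)=(0.9796,0.2008)
member 4 (2-3): L=4.5373, (cx,cy)=(0.3548,0.9349)
member 5 (2-4): L=2.7440, (cx,cy)=(1.0000,0.0000)
member 6 (3-4): L=4.3910, (cx,cy)=(0.2583,-0.9661)
solve A·x = −loads:
  F[0-1] = -673.7277 N (compression)
  F[0-2] = +1776.1557 N (tension)
  F[1-2] = +575.2363 N (tension)
  F[1-3] = -405.3172 N (compression)
  F[2-3] = +692.5231 N (tension)
  F[2-4] = +151.3295 N (tension)
  F[3-4] = -585.9626 N (compression)
  Rx@0 = -1544.0000 N
  Ry@0 = +632.4656 N
  Ry@4 = +566.0844 N

-585.963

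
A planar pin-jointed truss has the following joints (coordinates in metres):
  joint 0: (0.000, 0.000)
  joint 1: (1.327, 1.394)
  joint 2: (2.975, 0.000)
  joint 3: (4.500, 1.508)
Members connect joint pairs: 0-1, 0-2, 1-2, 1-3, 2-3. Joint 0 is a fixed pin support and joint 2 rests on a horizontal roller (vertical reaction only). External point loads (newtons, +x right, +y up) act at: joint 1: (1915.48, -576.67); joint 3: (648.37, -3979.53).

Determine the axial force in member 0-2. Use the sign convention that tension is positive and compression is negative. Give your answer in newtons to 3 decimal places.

-241.197

N=4 nodes, M=5 members, R=3 reactions → 2N=8, M+R=8
member 0 (0-1): L=1.9246, (cx,cy)=(0.6895,0.7243)
member 1 (0-2): L=2.9750, (cx,cy)=(1.0000,0.0000)
member 2 (1-2): L=2.1585, (cx,cy)=(0.7635,-0.6458)
member 3 (1-3): L=3.1750, (cx,cy)=(0.9994,0.0359)
member 4 (2-3): L=2.1447, (cx,cy)=(0.7111,0.7031)
solve A·x = −loads:
  F[0-1] = +4068.3127 N (tension)
  F[0-2] = -241.1967 N (compression)
  F[1-2] = -5185.8752 N (compression)
  F[1-3] = +4852.0680 N (tension)
  F[2-3] = -5907.4840 N (compression)
  Rx@0 = -2563.8500 N
  Ry@0 = -2946.6730 N
  Ry@2 = +7502.8730 N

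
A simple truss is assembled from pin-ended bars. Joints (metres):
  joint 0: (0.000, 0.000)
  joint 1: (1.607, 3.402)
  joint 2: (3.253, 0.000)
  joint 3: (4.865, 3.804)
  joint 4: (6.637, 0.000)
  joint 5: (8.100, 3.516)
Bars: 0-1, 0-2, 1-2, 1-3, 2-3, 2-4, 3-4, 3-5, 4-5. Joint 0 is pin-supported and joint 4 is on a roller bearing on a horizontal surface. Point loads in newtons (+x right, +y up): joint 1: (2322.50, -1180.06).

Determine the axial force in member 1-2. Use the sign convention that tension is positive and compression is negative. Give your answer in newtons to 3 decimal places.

N=6 nodes, M=9 members, R=3 reactions → 2N=12, M+R=12
member 0 (0-1): L=3.7625, (cx,cy)=(0.4271,0.9042)
member 1 (0-2): L=3.2530, (cx,cy)=(1.0000,0.0000)
member 2 (1-2): L=3.7793, (cx,cy)=(0.4355,-0.9002)
member 3 (1-3): L=3.2827, (cx,cy)=(0.9925,0.1225)
member 4 (2-3): L=4.1315, (cx,cy)=(0.3902,0.9207)
member 5 (2-4): L=3.3840, (cx,cy)=(1.0000,0.0000)
member 6 (3-4): L=4.1965, (cx,cy)=(0.4223,-0.9065)
member 7 (3-5): L=3.2478, (cx,cy)=(0.9961,-0.0887)
member 8 (4-5): L=3.8082, (cx,cy)=(0.3842,0.9233)
solve A·x = −loads:
  F[0-1] = +327.5107 N (tension)
  F[0-2] = +2182.6153 N (tension)
  F[1-2] = -1829.8367 N (compression)
  F[1-3] = -1396.1688 N (compression)
  F[2-3] = +1788.9622 N (tension)
  F[2-4] = +687.6489 N (tension)
  F[3-4] = -1628.4995 N (compression)
  F[3-5] = +0.0000 N (tension)
  F[4-5] = -0.0000 N (compression)
  Rx@0 = -2322.5000 N
  Ry@0 = -296.1343 N
  Ry@4 = +1476.1943 N

-1829.837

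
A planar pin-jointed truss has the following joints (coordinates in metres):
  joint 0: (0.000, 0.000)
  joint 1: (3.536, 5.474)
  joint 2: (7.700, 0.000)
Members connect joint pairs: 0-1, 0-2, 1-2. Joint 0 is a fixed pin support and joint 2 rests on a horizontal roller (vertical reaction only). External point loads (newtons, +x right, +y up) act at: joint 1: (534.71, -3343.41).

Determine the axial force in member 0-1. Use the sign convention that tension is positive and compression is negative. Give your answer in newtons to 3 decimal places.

-1699.921

N=3 nodes, M=3 members, R=3 reactions → 2N=6, M+R=6
member 0 (0-1): L=6.5167, (cx,cy)=(0.5426,0.8400)
member 1 (0-2): L=7.7000, (cx,cy)=(1.0000,0.0000)
member 2 (1-2): L=6.8778, (cx,cy)=(0.6054,-0.7959)
solve A·x = −loads:
  F[0-1] = -1699.9211 N (compression)
  F[0-2] = +1457.0908 N (tension)
  F[1-2] = -2406.7050 N (compression)
  Rx@0 = -534.7100 N
  Ry@0 = +1427.9165 N
  Ry@2 = +1915.4935 N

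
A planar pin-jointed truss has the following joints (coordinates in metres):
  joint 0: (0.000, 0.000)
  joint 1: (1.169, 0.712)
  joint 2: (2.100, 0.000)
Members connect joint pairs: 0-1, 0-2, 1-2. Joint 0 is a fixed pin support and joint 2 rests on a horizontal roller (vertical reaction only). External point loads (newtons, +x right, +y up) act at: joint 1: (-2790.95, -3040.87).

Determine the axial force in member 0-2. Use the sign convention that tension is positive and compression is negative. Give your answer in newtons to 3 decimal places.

N=3 nodes, M=3 members, R=3 reactions → 2N=6, M+R=6
member 0 (0-1): L=1.3688, (cx,cy)=(0.8541,0.5202)
member 1 (0-2): L=2.1000, (cx,cy)=(1.0000,0.0000)
member 2 (1-2): L=1.1721, (cx,cy)=(0.7943,-0.6075)
solve A·x = −loads:
  F[0-1] = -4410.7611 N (compression)
  F[0-2] = +976.0934 N (tension)
  F[1-2] = -1228.8204 N (compression)
  Rx@0 = +2790.9500 N
  Ry@0 = +2294.3840 N
  Ry@2 = +746.4860 N

976.093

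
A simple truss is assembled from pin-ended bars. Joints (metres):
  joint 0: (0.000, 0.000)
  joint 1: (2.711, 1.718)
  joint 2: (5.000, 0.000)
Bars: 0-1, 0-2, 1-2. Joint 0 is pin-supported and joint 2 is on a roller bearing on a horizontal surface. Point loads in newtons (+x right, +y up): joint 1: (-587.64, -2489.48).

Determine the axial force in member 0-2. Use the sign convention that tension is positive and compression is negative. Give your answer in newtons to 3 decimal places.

N=3 nodes, M=3 members, R=3 reactions → 2N=6, M+R=6
member 0 (0-1): L=3.2095, (cx,cy)=(0.8447,0.5353)
member 1 (0-2): L=5.0000, (cx,cy)=(1.0000,0.0000)
member 2 (1-2): L=2.8620, (cx,cy)=(0.7998,-0.6003)
solve A·x = −loads:
  F[0-1] = -2506.3376 N (compression)
  F[0-2] = +1529.3970 N (tension)
  F[1-2] = -1912.2475 N (compression)
  Rx@0 = +587.6400 N
  Ry@0 = +1341.5970 N
  Ry@2 = +1147.8830 N

1529.397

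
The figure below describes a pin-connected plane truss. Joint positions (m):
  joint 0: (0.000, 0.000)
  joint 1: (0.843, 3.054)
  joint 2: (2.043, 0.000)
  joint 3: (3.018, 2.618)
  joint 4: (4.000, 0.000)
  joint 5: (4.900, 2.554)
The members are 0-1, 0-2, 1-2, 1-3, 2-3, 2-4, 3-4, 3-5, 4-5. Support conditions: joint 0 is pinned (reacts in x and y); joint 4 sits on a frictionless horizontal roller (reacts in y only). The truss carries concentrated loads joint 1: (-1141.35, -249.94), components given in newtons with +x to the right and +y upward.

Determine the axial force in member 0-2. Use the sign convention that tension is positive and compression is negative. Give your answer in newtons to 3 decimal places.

-846.359

N=6 nodes, M=9 members, R=3 reactions → 2N=12, M+R=12
member 0 (0-1): L=3.1682, (cx,cy)=(0.2661,0.9640)
member 1 (0-2): L=2.0430, (cx,cy)=(1.0000,0.0000)
member 2 (1-2): L=3.2813, (cx,cy)=(0.3657,-0.9307)
member 3 (1-3): L=2.2183, (cx,cy)=(0.9805,-0.1965)
member 4 (2-3): L=2.7937, (cx,cy)=(0.3490,0.9371)
member 5 (2-4): L=1.9570, (cx,cy)=(1.0000,0.0000)
member 6 (3-4): L=2.7961, (cx,cy)=(0.3512,-0.9363)
member 7 (3-5): L=1.8831, (cx,cy)=(0.9994,-0.0340)
member 8 (4-5): L=2.7079, (cx,cy)=(0.3324,0.9432)
solve A·x = −loads:
  F[0-1] = -1108.6519 N (compression)
  F[0-2] = -846.3591 N (compression)
  F[1-2] = +757.0216 N (tension)
  F[1-3] = +580.8395 N (tension)
  F[2-3] = -751.8581 N (compression)
  F[2-4] = -307.1079 N (compression)
  F[3-4] = +874.4484 N (tension)
  F[3-5] = +0.0000 N (tension)
  F[4-5] = -0.0000 N (compression)
  Rx@0 = +1141.3500 N
  Ry@0 = +1068.6859 N
  Ry@4 = -818.7459 N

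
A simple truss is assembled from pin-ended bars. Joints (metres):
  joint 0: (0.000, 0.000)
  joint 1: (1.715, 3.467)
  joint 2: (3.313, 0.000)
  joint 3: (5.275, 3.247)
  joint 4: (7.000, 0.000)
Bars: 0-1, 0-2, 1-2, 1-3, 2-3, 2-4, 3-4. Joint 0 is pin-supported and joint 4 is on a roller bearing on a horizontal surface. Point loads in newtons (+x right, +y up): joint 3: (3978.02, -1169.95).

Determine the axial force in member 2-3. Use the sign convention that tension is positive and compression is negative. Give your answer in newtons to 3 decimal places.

1929.654

N=5 nodes, M=7 members, R=3 reactions → 2N=10, M+R=10
member 0 (0-1): L=3.8680, (cx,cy)=(0.4434,0.8963)
member 1 (0-2): L=3.3130, (cx,cy)=(1.0000,0.0000)
member 2 (1-2): L=3.8176, (cx,cy)=(0.4186,-0.9082)
member 3 (1-3): L=3.5668, (cx,cy)=(0.9981,-0.0617)
member 4 (2-3): L=3.7937, (cx,cy)=(0.5172,0.8559)
member 5 (2-4): L=3.6870, (cx,cy)=(1.0000,0.0000)
member 6 (3-4): L=3.6768, (cx,cy)=(0.4692,-0.8831)
solve A·x = −loads:
  F[0-1] = +1736.9944 N (tension)
  F[0-2] = +3207.8658 N (tension)
  F[1-2] = -1818.5505 N (compression)
  F[1-3] = +1534.3080 N (tension)
  F[2-3] = +1929.6543 N (tension)
  F[2-4] = +1448.6780 N (tension)
  F[3-4] = -3087.8000 N (compression)
  Rx@0 = -3978.0200 N
  Ry@0 = -1556.9239 N
  Ry@4 = +2726.8739 N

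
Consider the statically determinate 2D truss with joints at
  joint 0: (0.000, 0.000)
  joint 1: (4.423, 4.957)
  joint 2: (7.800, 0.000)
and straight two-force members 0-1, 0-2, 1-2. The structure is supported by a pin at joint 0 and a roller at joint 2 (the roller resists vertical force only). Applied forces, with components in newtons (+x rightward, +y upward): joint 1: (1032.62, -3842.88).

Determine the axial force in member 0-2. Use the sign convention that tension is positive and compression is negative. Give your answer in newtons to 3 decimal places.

1931.609

N=3 nodes, M=3 members, R=3 reactions → 2N=6, M+R=6
member 0 (0-1): L=6.6434, (cx,cy)=(0.6658,0.7462)
member 1 (0-2): L=7.8000, (cx,cy)=(1.0000,0.0000)
member 2 (1-2): L=5.9980, (cx,cy)=(0.5630,-0.8264)
solve A·x = −loads:
  F[0-1] = -1350.2933 N (compression)
  F[0-2] = +1931.6094 N (tension)
  F[1-2] = -3430.7934 N (compression)
  Rx@0 = -1032.6200 N
  Ry@0 = +1007.5267 N
  Ry@2 = +2835.3533 N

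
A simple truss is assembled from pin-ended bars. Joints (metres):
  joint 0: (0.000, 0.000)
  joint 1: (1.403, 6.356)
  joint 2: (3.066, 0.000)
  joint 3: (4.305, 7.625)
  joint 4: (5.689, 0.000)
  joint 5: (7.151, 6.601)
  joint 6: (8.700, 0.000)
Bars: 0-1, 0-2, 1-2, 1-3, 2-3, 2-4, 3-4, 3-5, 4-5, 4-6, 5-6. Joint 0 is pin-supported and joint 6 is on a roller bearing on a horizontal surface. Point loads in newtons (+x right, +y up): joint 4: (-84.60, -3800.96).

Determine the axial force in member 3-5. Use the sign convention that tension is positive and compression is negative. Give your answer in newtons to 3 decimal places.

N=7 nodes, M=11 members, R=3 reactions → 2N=14, M+R=14
member 0 (0-1): L=6.5090, (cx,cy)=(0.2155,0.9765)
member 1 (0-2): L=3.0660, (cx,cy)=(1.0000,0.0000)
member 2 (1-2): L=6.5700, (cx,cy)=(0.2531,-0.9674)
member 3 (1-3): L=3.1673, (cx,cy)=(0.9162,0.4007)
member 4 (2-3): L=7.7250, (cx,cy)=(0.1604,0.9871)
member 5 (2-4): L=2.6230, (cx,cy)=(1.0000,0.0000)
member 6 (3-4): L=7.7496, (cx,cy)=(0.1786,-0.9839)
member 7 (3-5): L=3.0246, (cx,cy)=(0.9409,-0.3386)
member 8 (4-5): L=6.7610, (cx,cy)=(0.2162,0.9763)
member 9 (4-6): L=3.0110, (cx,cy)=(1.0000,0.0000)
member 10 (5-6): L=6.7803, (cx,cy)=(0.2285,-0.9736)
solve A·x = −loads:
  F[0-1] = -1347.1486 N (compression)
  F[0-2] = +205.7746 N (tension)
  F[1-2] = +1102.3861 N (tension)
  F[1-3] = -621.4737 N (compression)
  F[2-3] = -1080.4740 N (compression)
  F[2-4] = +658.1080 N (tension)
  F[3-4] = +1720.9618 N (tension)
  F[3-5] = -1115.9561 N (compression)
  F[4-5] = +2158.7411 N (tension)
  F[4-6] = +583.2459 N (tension)
  F[5-6] = -2552.9940 N (compression)
  Rx@0 = +84.6000 N
  Ry@0 = +1315.4817 N
  Ry@6 = +2485.4783 N

-1115.956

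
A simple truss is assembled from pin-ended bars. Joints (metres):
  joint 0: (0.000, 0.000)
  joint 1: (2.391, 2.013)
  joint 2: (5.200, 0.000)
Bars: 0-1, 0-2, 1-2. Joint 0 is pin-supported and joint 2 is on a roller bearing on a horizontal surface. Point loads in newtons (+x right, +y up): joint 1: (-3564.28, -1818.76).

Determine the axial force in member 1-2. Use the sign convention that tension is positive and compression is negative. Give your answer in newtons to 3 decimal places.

N=3 nodes, M=3 members, R=3 reactions → 2N=6, M+R=6
member 0 (0-1): L=3.1255, (cx,cy)=(0.7650,0.6440)
member 1 (0-2): L=5.2000, (cx,cy)=(1.0000,0.0000)
member 2 (1-2): L=3.4558, (cx,cy)=(0.8128,-0.5825)
solve A·x = −loads:
  F[0-1] = -3667.8496 N (compression)
  F[0-2] = -758.4269 N (compression)
  F[1-2] = +933.0660 N (tension)
  Rx@0 = +3564.2800 N
  Ry@0 = +2362.2678 N
  Ry@2 = -543.5078 N

933.066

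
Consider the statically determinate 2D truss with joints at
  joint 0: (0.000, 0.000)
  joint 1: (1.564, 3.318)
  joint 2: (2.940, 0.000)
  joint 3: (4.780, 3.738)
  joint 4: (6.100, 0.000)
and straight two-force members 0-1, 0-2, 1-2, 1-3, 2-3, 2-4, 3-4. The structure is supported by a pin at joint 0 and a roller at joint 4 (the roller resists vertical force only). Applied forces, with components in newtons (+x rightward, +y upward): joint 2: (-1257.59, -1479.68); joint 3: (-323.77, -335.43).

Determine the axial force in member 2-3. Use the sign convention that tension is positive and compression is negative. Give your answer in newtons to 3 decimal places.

619.778

N=5 nodes, M=7 members, R=3 reactions → 2N=10, M+R=10
member 0 (0-1): L=3.6681, (cx,cy)=(0.4264,0.9045)
member 1 (0-2): L=2.9400, (cx,cy)=(1.0000,0.0000)
member 2 (1-2): L=3.5920, (cx,cy)=(0.3831,-0.9237)
member 3 (1-3): L=3.2433, (cx,cy)=(0.9916,0.1295)
member 4 (2-3): L=4.1663, (cx,cy)=(0.4416,0.8972)
member 5 (2-4): L=3.1600, (cx,cy)=(1.0000,0.0000)
member 6 (3-4): L=3.9642, (cx,cy)=(0.3330,-0.9429)
solve A·x = −loads:
  F[0-1] = -1146.9940 N (compression)
  F[0-2] = -1092.3109 N (compression)
  F[1-2] = +999.8922 N (tension)
  F[1-3] = -879.4863 N (compression)
  F[2-3] = +619.7784 N (tension)
  F[2-4] = +274.5940 N (tension)
  F[3-4] = -824.6601 N (compression)
  Rx@0 = +1581.3600 N
  Ry@0 = +1037.5096 N
  Ry@4 = +777.6004 N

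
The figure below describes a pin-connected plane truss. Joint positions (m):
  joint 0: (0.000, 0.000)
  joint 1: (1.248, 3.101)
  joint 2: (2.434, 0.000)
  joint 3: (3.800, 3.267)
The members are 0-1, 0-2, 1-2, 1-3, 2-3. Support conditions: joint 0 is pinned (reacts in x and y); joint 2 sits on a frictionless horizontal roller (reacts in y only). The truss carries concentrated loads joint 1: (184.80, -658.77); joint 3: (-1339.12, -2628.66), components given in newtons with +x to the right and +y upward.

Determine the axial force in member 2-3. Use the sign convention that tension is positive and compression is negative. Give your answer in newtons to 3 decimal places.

-2831.791

N=4 nodes, M=5 members, R=3 reactions → 2N=8, M+R=8
member 0 (0-1): L=3.3427, (cx,cy)=(0.3733,0.9277)
member 1 (0-2): L=2.4340, (cx,cy)=(1.0000,0.0000)
member 2 (1-2): L=3.3201, (cx,cy)=(0.3572,-0.9340)
member 3 (1-3): L=2.5574, (cx,cy)=(0.9979,0.0649)
member 4 (2-3): L=3.5411, (cx,cy)=(0.3858,0.9226)
solve A·x = −loads:
  F[0-1] = -439.5006 N (compression)
  F[0-2] = -990.2325 N (compression)
  F[1-2] = -285.9670 N (compression)
  F[1-3] = -247.2551 N (compression)
  F[2-3] = -2831.7914 N (compression)
  Rx@0 = +1154.3200 N
  Ry@0 = +407.7206 N
  Ry@2 = +2879.7094 N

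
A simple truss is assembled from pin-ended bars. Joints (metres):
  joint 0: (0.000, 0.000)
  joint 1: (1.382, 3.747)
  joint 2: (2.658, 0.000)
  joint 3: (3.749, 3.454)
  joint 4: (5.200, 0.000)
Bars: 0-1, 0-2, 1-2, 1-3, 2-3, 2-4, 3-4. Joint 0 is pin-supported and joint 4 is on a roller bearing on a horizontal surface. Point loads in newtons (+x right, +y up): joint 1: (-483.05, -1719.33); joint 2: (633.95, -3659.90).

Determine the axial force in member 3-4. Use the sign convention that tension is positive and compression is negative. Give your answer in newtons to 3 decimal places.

N=5 nodes, M=7 members, R=3 reactions → 2N=10, M+R=10
member 0 (0-1): L=3.9937, (cx,cy)=(0.3460,0.9382)
member 1 (0-2): L=2.6580, (cx,cy)=(1.0000,0.0000)
member 2 (1-2): L=3.9583, (cx,cy)=(0.3224,-0.9466)
member 3 (1-3): L=2.3851, (cx,cy)=(0.9924,-0.1228)
member 4 (2-3): L=3.6222, (cx,cy)=(0.3012,0.9536)
member 5 (2-4): L=2.5420, (cx,cy)=(1.0000,0.0000)
member 6 (3-4): L=3.7464, (cx,cy)=(0.3873,-0.9220)
solve A·x = −loads:
  F[0-1] = -3623.4476 N (compression)
  F[0-2] = +1404.7645 N (tension)
  F[1-2] = +1958.3617 N (tension)
  F[1-3] = -1412.8136 N (compression)
  F[2-3] = +1894.0370 N (tension)
  F[2-4] = +831.6332 N (tension)
  F[3-4] = -2147.2302 N (compression)
  Rx@0 = -150.9000 N
  Ry@0 = +3399.5877 N
  Ry@4 = +1979.6423 N

-2147.230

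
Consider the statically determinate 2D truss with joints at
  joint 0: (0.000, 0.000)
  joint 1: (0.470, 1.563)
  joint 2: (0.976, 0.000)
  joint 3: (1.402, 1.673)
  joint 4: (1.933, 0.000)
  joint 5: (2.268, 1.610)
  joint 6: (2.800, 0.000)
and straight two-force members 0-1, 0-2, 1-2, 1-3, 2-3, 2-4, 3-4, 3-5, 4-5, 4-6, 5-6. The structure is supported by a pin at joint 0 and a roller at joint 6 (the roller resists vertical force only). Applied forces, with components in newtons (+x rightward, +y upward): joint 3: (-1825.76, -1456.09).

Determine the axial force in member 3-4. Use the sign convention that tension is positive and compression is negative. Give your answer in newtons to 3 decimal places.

364.944

N=7 nodes, M=11 members, R=3 reactions → 2N=14, M+R=14
member 0 (0-1): L=1.6321, (cx,cy)=(0.2880,0.9576)
member 1 (0-2): L=0.9760, (cx,cy)=(1.0000,0.0000)
member 2 (1-2): L=1.6429, (cx,cy)=(0.3080,-0.9514)
member 3 (1-3): L=0.9385, (cx,cy)=(0.9931,0.1172)
member 4 (2-3): L=1.7264, (cx,cy)=(0.2468,0.9691)
member 5 (2-4): L=0.9570, (cx,cy)=(1.0000,0.0000)
member 6 (3-4): L=1.7552, (cx,cy)=(0.3025,-0.9531)
member 7 (3-5): L=0.8683, (cx,cy)=(0.9974,-0.0726)
member 8 (4-5): L=1.6445, (cx,cy)=(0.2037,0.9790)
member 9 (4-6): L=0.8670, (cx,cy)=(1.0000,0.0000)
member 10 (5-6): L=1.6956, (cx,cy)=(0.3137,-0.9495)
solve A·x = −loads:
  F[0-1] = -1898.3077 N (compression)
  F[0-2] = -1279.1116 N (compression)
  F[1-2] = +1775.1437 N (tension)
  F[1-3] = -1100.9792 N (compression)
  F[2-3] = -1742.7390 N (compression)
  F[2-4] = -302.3345 N (compression)
  F[3-4] = +364.9443 N (tension)
  F[3-5] = +192.4381 N (tension)
  F[4-5] = -355.2941 N (compression)
  F[4-6] = -119.5535 N (compression)
  F[5-6] = +381.0472 N (tension)
  Rx@0 = +1825.7600 N
  Ry@0 = +1817.8965 N
  Ry@6 = -361.8065 N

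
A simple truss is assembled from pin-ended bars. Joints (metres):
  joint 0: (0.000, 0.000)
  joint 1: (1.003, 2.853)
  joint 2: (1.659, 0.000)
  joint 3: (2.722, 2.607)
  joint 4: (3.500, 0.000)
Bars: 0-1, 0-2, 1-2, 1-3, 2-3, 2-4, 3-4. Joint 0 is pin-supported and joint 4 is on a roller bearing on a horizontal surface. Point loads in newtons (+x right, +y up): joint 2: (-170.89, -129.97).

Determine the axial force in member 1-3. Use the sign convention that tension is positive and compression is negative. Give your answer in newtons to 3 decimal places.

-41.525

N=5 nodes, M=7 members, R=3 reactions → 2N=10, M+R=10
member 0 (0-1): L=3.0242, (cx,cy)=(0.3317,0.9434)
member 1 (0-2): L=1.6590, (cx,cy)=(1.0000,0.0000)
member 2 (1-2): L=2.9274, (cx,cy)=(0.2241,-0.9746)
member 3 (1-3): L=1.7365, (cx,cy)=(0.9899,-0.1417)
member 4 (2-3): L=2.8154, (cx,cy)=(0.3776,0.9260)
member 5 (2-4): L=1.8410, (cx,cy)=(1.0000,0.0000)
member 6 (3-4): L=2.7206, (cx,cy)=(0.2860,-0.9582)
solve A·x = −loads:
  F[0-1] = -72.4659 N (compression)
  F[0-2] = -146.8559 N (compression)
  F[1-2] = +76.1842 N (tension)
  F[1-3] = -41.5247 N (compression)
  F[2-3] = +60.1775 N (tension)
  F[2-4] = +18.3848 N (tension)
  F[3-4] = -64.2905 N (compression)
  Rx@0 = +170.8900 N
  Ry@0 = +68.3642 N
  Ry@4 = +61.6058 N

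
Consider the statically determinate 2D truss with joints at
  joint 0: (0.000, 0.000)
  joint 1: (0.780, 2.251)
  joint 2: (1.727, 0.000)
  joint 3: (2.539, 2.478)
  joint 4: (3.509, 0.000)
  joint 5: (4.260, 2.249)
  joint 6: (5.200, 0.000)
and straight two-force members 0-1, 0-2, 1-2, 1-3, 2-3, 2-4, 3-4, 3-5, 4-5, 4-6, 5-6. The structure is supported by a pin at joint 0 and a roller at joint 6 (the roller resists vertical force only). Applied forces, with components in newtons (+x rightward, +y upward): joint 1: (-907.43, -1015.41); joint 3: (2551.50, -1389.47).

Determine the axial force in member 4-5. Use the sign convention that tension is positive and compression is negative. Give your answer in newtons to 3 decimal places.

N=7 nodes, M=11 members, R=3 reactions → 2N=14, M+R=14
member 0 (0-1): L=2.3823, (cx,cy)=(0.3274,0.9449)
member 1 (0-2): L=1.7270, (cx,cy)=(1.0000,0.0000)
member 2 (1-2): L=2.4421, (cx,cy)=(0.3878,-0.9218)
member 3 (1-3): L=1.7736, (cx,cy)=(0.9918,0.1280)
member 4 (2-3): L=2.6076, (cx,cy)=(0.3114,0.9503)
member 5 (2-4): L=1.7820, (cx,cy)=(1.0000,0.0000)
member 6 (3-4): L=2.6611, (cx,cy)=(0.3645,-0.9312)
member 7 (3-5): L=1.7362, (cx,cy)=(0.9913,-0.1319)
member 8 (4-5): L=2.3711, (cx,cy)=(0.3167,0.9485)
member 9 (4-6): L=1.6910, (cx,cy)=(1.0000,0.0000)
member 10 (5-6): L=2.4375, (cx,cy)=(0.3856,-0.9227)
solve A·x = −loads:
  F[0-1] = -794.8699 N (compression)
  F[0-2] = +1904.3210 N (tension)
  F[1-2] = -186.0820 N (compression)
  F[1-3] = +725.3036 N (tension)
  F[2-3] = +180.4952 N (tension)
  F[2-4] = +1775.9569 N (tension)
  F[3-4] = -1605.8874 N (compression)
  F[3-5] = -1201.0844 N (compression)
  F[4-5] = +1576.5703 N (tension)
  F[4-6] = +691.2374 N (tension)
  F[5-6] = -1792.4669 N (compression)
  Rx@0 = -1644.0700 N
  Ry@0 = +751.0577 N
  Ry@6 = +1653.8223 N

1576.570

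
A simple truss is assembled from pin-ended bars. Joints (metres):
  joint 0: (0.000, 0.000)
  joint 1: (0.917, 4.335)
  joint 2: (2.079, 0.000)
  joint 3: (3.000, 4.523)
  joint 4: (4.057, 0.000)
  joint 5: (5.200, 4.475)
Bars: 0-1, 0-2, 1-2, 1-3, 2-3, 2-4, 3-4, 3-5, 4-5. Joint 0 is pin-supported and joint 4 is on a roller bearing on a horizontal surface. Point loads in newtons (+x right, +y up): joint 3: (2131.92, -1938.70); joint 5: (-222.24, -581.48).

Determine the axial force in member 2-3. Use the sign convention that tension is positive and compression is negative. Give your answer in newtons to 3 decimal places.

N=6 nodes, M=9 members, R=3 reactions → 2N=12, M+R=12
member 0 (0-1): L=4.4309, (cx,cy)=(0.2070,0.9784)
member 1 (0-2): L=2.0790, (cx,cy)=(1.0000,0.0000)
member 2 (1-2): L=4.4880, (cx,cy)=(0.2589,-0.9659)
member 3 (1-3): L=2.0915, (cx,cy)=(0.9960,0.0899)
member 4 (2-3): L=4.6158, (cx,cy)=(0.1995,0.9799)
member 5 (2-4): L=1.9780, (cx,cy)=(1.0000,0.0000)
member 6 (3-4): L=4.6449, (cx,cy)=(0.2276,-0.9738)
member 7 (3-5): L=2.2005, (cx,cy)=(0.9998,-0.0218)
member 8 (4-5): L=4.6187, (cx,cy)=(0.2475,0.9689)
solve A·x = −loads:
  F[0-1] = +1829.9995 N (tension)
  F[0-2] = +1530.9535 N (tension)
  F[1-2] = -1775.2493 N (compression)
  F[1-3] = +841.7650 N (tension)
  F[2-3] = +1749.9036 N (tension)
  F[2-4] = +722.1622 N (tension)
  F[3-4] = -3827.9132 N (compression)
  F[3-5] = -73.3279 N (compression)
  F[4-5] = -601.7987 N (compression)
  Rx@0 = -1909.6800 N
  Ry@0 = -1790.3810 N
  Ry@4 = +4310.5610 N

1749.904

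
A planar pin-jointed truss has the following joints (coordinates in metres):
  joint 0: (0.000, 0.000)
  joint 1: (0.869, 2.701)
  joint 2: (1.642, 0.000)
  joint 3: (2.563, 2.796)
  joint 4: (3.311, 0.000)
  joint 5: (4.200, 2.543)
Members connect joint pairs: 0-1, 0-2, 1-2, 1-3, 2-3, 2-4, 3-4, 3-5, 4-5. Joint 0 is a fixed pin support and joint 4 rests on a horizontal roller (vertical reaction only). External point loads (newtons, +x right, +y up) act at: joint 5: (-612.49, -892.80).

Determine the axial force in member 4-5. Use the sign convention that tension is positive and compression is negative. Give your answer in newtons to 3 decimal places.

N=6 nodes, M=9 members, R=3 reactions → 2N=12, M+R=12
member 0 (0-1): L=2.8374, (cx,cy)=(0.3063,0.9519)
member 1 (0-2): L=1.6420, (cx,cy)=(1.0000,0.0000)
member 2 (1-2): L=2.8094, (cx,cy)=(0.2751,-0.9614)
member 3 (1-3): L=1.6967, (cx,cy)=(0.9984,0.0560)
member 4 (2-3): L=2.9438, (cx,cy)=(0.3129,0.9498)
member 5 (2-4): L=1.6690, (cx,cy)=(1.0000,0.0000)
member 6 (3-4): L=2.8943, (cx,cy)=(0.2584,-0.9660)
member 7 (3-5): L=1.6564, (cx,cy)=(0.9883,-0.1527)
member 8 (4-5): L=2.6939, (cx,cy)=(0.3300,0.9440)
solve A·x = −loads:
  F[0-1] = -242.3510 N (compression)
  F[0-2] = -538.2648 N (compression)
  F[1-2] = +231.9147 N (tension)
  F[1-3] = -138.2521 N (compression)
  F[2-3] = -234.7483 N (compression)
  F[2-4] = -401.0108 N (compression)
  F[3-4] = +284.4107 N (tension)
  F[3-5] = -288.3648 N (compression)
  F[4-5] = -992.4409 N (compression)
  Rx@0 = +612.4900 N
  Ry@0 = +230.7046 N
  Ry@4 = +662.0954 N

-992.441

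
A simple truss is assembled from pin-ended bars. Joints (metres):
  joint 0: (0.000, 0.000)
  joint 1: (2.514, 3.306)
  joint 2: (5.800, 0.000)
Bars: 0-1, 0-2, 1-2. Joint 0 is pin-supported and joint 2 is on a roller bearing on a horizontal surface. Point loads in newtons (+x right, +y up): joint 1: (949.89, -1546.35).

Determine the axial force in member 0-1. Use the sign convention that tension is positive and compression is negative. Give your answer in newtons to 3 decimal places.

-420.417

N=3 nodes, M=3 members, R=3 reactions → 2N=6, M+R=6
member 0 (0-1): L=4.1533, (cx,cy)=(0.6053,0.7960)
member 1 (0-2): L=5.8000, (cx,cy)=(1.0000,0.0000)
member 2 (1-2): L=4.6613, (cx,cy)=(0.7050,-0.7092)
solve A·x = −loads:
  F[0-1] = -420.4171 N (compression)
  F[0-2] = +1204.3697 N (tension)
  F[1-2] = -1708.4272 N (compression)
  Rx@0 = -949.8900 N
  Ry@0 = +334.6500 N
  Ry@2 = +1211.7000 N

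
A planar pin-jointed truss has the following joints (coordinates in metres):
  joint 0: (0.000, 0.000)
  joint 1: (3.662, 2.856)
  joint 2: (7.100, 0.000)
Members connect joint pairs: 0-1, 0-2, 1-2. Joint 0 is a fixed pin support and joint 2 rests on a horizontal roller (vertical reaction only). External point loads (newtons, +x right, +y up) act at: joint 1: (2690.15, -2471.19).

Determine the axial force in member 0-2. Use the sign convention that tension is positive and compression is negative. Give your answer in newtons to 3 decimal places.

2836.951

N=3 nodes, M=3 members, R=3 reactions → 2N=6, M+R=6
member 0 (0-1): L=4.6440, (cx,cy)=(0.7885,0.6150)
member 1 (0-2): L=7.1000, (cx,cy)=(1.0000,0.0000)
member 2 (1-2): L=4.4695, (cx,cy)=(0.7692,-0.6390)
solve A·x = −loads:
  F[0-1] = -186.1684 N (compression)
  F[0-2] = +2836.9512 N (tension)
  F[1-2] = -3688.1330 N (compression)
  Rx@0 = -2690.1500 N
  Ry@0 = +114.4905 N
  Ry@2 = +2356.6995 N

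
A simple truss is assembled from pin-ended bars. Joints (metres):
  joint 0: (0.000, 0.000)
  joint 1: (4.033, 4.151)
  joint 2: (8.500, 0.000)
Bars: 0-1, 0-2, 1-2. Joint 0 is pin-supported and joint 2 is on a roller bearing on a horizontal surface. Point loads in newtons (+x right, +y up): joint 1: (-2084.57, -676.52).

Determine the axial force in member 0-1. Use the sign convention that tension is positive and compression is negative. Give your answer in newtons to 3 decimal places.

N=3 nodes, M=3 members, R=3 reactions → 2N=6, M+R=6
member 0 (0-1): L=5.7876, (cx,cy)=(0.6968,0.7172)
member 1 (0-2): L=8.5000, (cx,cy)=(1.0000,0.0000)
member 2 (1-2): L=6.0979, (cx,cy)=(0.7325,-0.6807)
solve A·x = −loads:
  F[0-1] = -1915.0645 N (compression)
  F[0-2] = -750.0783 N (compression)
  F[1-2] = +1023.9386 N (tension)
  Rx@0 = +2084.5700 N
  Ry@0 = +1373.5370 N
  Ry@2 = -697.0170 N

-1915.064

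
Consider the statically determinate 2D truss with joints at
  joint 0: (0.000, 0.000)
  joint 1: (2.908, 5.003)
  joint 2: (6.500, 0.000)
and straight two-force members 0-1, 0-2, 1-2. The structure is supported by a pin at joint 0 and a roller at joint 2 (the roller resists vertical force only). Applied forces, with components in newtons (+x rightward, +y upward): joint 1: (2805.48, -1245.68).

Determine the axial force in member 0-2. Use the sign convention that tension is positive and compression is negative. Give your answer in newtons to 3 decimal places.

1950.474

N=3 nodes, M=3 members, R=3 reactions → 2N=6, M+R=6
member 0 (0-1): L=5.7867, (cx,cy)=(0.5025,0.8646)
member 1 (0-2): L=6.5000, (cx,cy)=(1.0000,0.0000)
member 2 (1-2): L=6.1589, (cx,cy)=(0.5832,-0.8123)
solve A·x = −loads:
  F[0-1] = +1701.4114 N (tension)
  F[0-2] = +1950.4743 N (tension)
  F[1-2] = -3344.3327 N (compression)
  Rx@0 = -2805.4800 N
  Ry@0 = -1470.9744 N
  Ry@2 = +2716.6544 N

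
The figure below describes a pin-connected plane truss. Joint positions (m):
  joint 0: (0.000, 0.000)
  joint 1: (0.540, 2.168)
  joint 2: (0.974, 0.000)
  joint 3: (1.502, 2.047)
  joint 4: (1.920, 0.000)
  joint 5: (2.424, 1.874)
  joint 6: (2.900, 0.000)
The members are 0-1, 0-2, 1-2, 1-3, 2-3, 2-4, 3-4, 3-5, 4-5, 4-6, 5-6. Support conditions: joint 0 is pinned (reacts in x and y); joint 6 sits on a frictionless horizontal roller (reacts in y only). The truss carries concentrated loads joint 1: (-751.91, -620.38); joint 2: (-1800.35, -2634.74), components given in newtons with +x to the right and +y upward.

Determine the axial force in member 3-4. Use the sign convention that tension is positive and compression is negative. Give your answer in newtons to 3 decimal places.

-405.569

N=7 nodes, M=11 members, R=3 reactions → 2N=14, M+R=14
member 0 (0-1): L=2.2342, (cx,cy)=(0.2417,0.9704)
member 1 (0-2): L=0.9740, (cx,cy)=(1.0000,0.0000)
member 2 (1-2): L=2.2110, (cx,cy)=(0.1963,-0.9805)
member 3 (1-3): L=0.9696, (cx,cy)=(0.9922,-0.1248)
member 4 (2-3): L=2.1140, (cx,cy)=(0.2498,0.9683)
member 5 (2-4): L=0.9460, (cx,cy)=(1.0000,0.0000)
member 6 (3-4): L=2.0892, (cx,cy)=(0.2001,-0.9798)
member 7 (3-5): L=0.9381, (cx,cy)=(0.9828,-0.1844)
member 8 (4-5): L=1.9406, (cx,cy)=(0.2597,0.9657)
member 9 (4-6): L=0.9800, (cx,cy)=(1.0000,0.0000)
member 10 (5-6): L=1.9335, (cx,cy)=(0.2462,-0.9692)
solve A·x = −loads:
  F[0-1] = -2902.8714 N (compression)
  F[0-2] = -1850.6562 N (compression)
  F[1-2] = +2291.2452 N (tension)
  F[1-3] = -402.5898 N (compression)
  F[2-3] = +400.7707 N (tension)
  F[2-4] = +299.3446 N (tension)
  F[3-4] = -405.5685 N (compression)
  F[3-5] = -222.0094 N (compression)
  F[4-5] = +411.4884 N (tension)
  F[4-6] = +111.3319 N (tension)
  F[5-6] = -452.2290 N (compression)
  Rx@0 = +2552.2600 N
  Ry@0 = +2816.8093 N
  Ry@6 = +438.3107 N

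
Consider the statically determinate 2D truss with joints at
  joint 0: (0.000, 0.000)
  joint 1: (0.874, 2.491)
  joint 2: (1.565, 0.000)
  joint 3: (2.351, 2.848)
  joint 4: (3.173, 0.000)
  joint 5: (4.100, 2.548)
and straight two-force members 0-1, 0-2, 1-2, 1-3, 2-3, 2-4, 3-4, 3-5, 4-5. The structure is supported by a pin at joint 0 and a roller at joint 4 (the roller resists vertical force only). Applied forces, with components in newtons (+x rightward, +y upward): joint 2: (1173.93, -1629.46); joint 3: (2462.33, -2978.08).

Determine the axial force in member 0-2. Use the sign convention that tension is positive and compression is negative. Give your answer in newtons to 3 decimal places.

N=6 nodes, M=9 members, R=3 reactions → 2N=12, M+R=12
member 0 (0-1): L=2.6399, (cx,cy)=(0.3311,0.9436)
member 1 (0-2): L=1.5650, (cx,cy)=(1.0000,0.0000)
member 2 (1-2): L=2.5851, (cx,cy)=(0.2673,-0.9636)
member 3 (1-3): L=1.5195, (cx,cy)=(0.9720,0.2349)
member 4 (2-3): L=2.9545, (cx,cy)=(0.2660,0.9640)
member 5 (2-4): L=1.6080, (cx,cy)=(1.0000,0.0000)
member 6 (3-4): L=2.9643, (cx,cy)=(0.2773,-0.9608)
member 7 (3-5): L=1.7745, (cx,cy)=(0.9856,-0.1691)
member 8 (4-5): L=2.7114, (cx,cy)=(0.3419,0.9397)
solve A·x = −loads:
  F[0-1] = +649.4743 N (tension)
  F[0-2] = +3421.2347 N (tension)
  F[1-2] = -545.4796 N (compression)
  F[1-3] = +371.2252 N (tension)
  F[2-3] = +2235.6578 N (tension)
  F[2-4] = +1506.7268 N (tension)
  F[3-4] = -5433.4761 N (compression)
  F[3-5] = +0.0000 N (tension)
  F[4-5] = -0.0000 N (compression)
  Rx@0 = -3636.2600 N
  Ry@0 = -612.8466 N
  Ry@4 = +5220.3866 N

3421.235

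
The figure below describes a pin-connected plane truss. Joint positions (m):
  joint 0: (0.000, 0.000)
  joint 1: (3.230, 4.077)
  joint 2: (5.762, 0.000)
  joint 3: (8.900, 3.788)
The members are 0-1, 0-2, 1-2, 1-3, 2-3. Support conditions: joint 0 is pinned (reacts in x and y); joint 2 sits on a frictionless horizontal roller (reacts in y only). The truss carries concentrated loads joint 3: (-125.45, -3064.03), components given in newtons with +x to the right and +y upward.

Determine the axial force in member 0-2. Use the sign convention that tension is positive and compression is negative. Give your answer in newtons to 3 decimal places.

-1382.121

N=4 nodes, M=5 members, R=3 reactions → 2N=8, M+R=8
member 0 (0-1): L=5.2014, (cx,cy)=(0.6210,0.7838)
member 1 (0-2): L=5.7620, (cx,cy)=(1.0000,0.0000)
member 2 (1-2): L=4.7993, (cx,cy)=(0.5276,-0.8495)
member 3 (1-3): L=5.6774, (cx,cy)=(0.9987,-0.0509)
member 4 (2-3): L=4.9189, (cx,cy)=(0.6379,0.7701)
solve A·x = −loads:
  F[0-1] = +2023.6779 N (tension)
  F[0-2] = -1382.1208 N (compression)
  F[1-2] = -2006.1155 N (compression)
  F[1-3] = +2318.0639 N (tension)
  F[2-3] = -3825.5958 N (compression)
  Rx@0 = +125.4500 N
  Ry@0 = -1586.2064 N
  Ry@2 = +4650.2364 N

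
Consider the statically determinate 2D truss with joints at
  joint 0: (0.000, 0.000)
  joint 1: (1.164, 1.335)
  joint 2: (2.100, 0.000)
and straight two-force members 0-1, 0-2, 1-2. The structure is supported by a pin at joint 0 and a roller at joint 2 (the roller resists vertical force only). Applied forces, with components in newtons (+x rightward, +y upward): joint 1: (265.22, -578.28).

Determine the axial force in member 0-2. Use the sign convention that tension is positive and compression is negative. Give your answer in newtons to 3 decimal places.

342.945

N=3 nodes, M=3 members, R=3 reactions → 2N=6, M+R=6
member 0 (0-1): L=1.7712, (cx,cy)=(0.6572,0.7537)
member 1 (0-2): L=2.1000, (cx,cy)=(1.0000,0.0000)
member 2 (1-2): L=1.6304, (cx,cy)=(0.5741,-0.8188)
solve A·x = −loads:
  F[0-1] = -118.2699 N (compression)
  F[0-2] = +342.9451 N (tension)
  F[1-2] = -597.3825 N (compression)
  Rx@0 = -265.2200 N
  Ry@0 = +89.1435 N
  Ry@2 = +489.1365 N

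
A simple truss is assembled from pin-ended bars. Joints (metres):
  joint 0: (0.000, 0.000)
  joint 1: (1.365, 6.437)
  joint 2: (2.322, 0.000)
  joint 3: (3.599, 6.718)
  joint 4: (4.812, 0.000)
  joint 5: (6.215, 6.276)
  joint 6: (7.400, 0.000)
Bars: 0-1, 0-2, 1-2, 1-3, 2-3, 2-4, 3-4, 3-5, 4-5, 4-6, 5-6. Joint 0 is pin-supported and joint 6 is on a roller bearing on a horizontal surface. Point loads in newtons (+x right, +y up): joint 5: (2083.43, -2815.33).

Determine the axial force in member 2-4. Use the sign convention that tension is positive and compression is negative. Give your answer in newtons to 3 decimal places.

1378.341

N=7 nodes, M=11 members, R=3 reactions → 2N=14, M+R=14
member 0 (0-1): L=6.5801, (cx,cy)=(0.2074,0.9782)
member 1 (0-2): L=2.3220, (cx,cy)=(1.0000,0.0000)
member 2 (1-2): L=6.5078, (cx,cy)=(0.1471,-0.9891)
member 3 (1-3): L=2.2516, (cx,cy)=(0.9922,0.1248)
member 4 (2-3): L=6.8383, (cx,cy)=(0.1867,0.9824)
member 5 (2-4): L=2.4900, (cx,cy)=(1.0000,0.0000)
member 6 (3-4): L=6.8266, (cx,cy)=(0.1777,-0.9841)
member 7 (3-5): L=2.6531, (cx,cy)=(0.9860,-0.1666)
member 8 (4-5): L=6.4309, (cx,cy)=(0.2182,0.9759)
member 9 (4-6): L=2.5880, (cx,cy)=(1.0000,0.0000)
member 10 (5-6): L=6.3869, (cx,cy)=(0.1855,-0.9826)
solve A·x = −loads:
  F[0-1] = +1345.4070 N (tension)
  F[0-2] = +1804.3354 N (tension)
  F[1-2] = -1271.3407 N (compression)
  F[1-3] = +469.7245 N (tension)
  F[2-3] = +1280.0363 N (tension)
  F[2-4] = +1378.3407 N (tension)
  F[3-4] = -1504.3759 N (compression)
  F[3-5] = +986.1787 N (tension)
  F[4-5] = +1516.9782 N (tension)
  F[4-6] = +780.0817 N (tension)
  F[5-6] = -4204.4711 N (compression)
  Rx@0 = -2083.4300 N
  Ry@0 = -1316.1406 N
  Ry@6 = +4131.4706 N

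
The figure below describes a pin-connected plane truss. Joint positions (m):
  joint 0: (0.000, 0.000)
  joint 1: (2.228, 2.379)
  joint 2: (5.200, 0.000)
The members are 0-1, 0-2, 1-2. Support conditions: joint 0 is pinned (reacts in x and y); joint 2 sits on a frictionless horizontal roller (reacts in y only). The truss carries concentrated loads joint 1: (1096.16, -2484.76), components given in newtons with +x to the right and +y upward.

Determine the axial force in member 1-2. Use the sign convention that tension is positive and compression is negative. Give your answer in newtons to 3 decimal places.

-2506.111

N=3 nodes, M=3 members, R=3 reactions → 2N=6, M+R=6
member 0 (0-1): L=3.2594, (cx,cy)=(0.6836,0.7299)
member 1 (0-2): L=5.2000, (cx,cy)=(1.0000,0.0000)
member 2 (1-2): L=3.8069, (cx,cy)=(0.7807,-0.6249)
solve A·x = −loads:
  F[0-1] = -1258.6024 N (compression)
  F[0-2] = +1956.4946 N (tension)
  F[1-2] = -2506.1114 N (compression)
  Rx@0 = -1096.1600 N
  Ry@0 = +918.6427 N
  Ry@2 = +1566.1173 N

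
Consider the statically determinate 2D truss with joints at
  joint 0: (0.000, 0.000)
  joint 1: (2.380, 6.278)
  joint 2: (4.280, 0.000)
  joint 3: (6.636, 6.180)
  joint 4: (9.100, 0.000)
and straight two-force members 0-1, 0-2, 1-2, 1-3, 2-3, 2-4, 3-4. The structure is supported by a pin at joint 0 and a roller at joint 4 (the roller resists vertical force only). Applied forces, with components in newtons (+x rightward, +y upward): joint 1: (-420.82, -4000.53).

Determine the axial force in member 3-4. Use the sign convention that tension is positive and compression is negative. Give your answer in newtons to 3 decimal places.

-813.845

N=5 nodes, M=7 members, R=3 reactions → 2N=10, M+R=10
member 0 (0-1): L=6.7140, (cx,cy)=(0.3545,0.9351)
member 1 (0-2): L=4.2800, (cx,cy)=(1.0000,0.0000)
member 2 (1-2): L=6.5592, (cx,cy)=(0.2897,-0.9571)
member 3 (1-3): L=4.2571, (cx,cy)=(0.9997,-0.0230)
member 4 (2-3): L=6.6139, (cx,cy)=(0.3562,0.9344)
member 5 (2-4): L=4.8200, (cx,cy)=(1.0000,0.0000)
member 6 (3-4): L=6.6531, (cx,cy)=(0.3704,-0.9289)
solve A·x = −loads:
  F[0-1] = -3469.8836 N (compression)
  F[0-2] = +809.1969 N (tension)
  F[1-2] = -775.7743 N (compression)
  F[1-3] = -584.6341 N (compression)
  F[2-3] = +794.6418 N (tension)
  F[2-4] = +301.4106 N (tension)
  F[3-4] = -813.8448 N (compression)
  Rx@0 = +420.8200 N
  Ry@0 = +3244.5571 N
  Ry@4 = +755.9729 N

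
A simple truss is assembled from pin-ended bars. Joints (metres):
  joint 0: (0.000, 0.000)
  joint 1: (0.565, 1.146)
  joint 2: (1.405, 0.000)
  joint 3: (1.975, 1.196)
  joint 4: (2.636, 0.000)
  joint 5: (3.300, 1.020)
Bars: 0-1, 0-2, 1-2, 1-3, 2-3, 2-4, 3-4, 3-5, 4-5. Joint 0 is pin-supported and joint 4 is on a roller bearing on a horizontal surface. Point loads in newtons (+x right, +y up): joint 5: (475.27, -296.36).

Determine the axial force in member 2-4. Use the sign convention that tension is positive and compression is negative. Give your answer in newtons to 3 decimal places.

48.304

N=6 nodes, M=9 members, R=3 reactions → 2N=12, M+R=12
member 0 (0-1): L=1.2777, (cx,cy)=(0.4422,0.8969)
member 1 (0-2): L=1.4050, (cx,cy)=(1.0000,0.0000)
member 2 (1-2): L=1.4209, (cx,cy)=(0.5912,-0.8065)
member 3 (1-3): L=1.4109, (cx,cy)=(0.9994,0.0354)
member 4 (2-3): L=1.3249, (cx,cy)=(0.4302,0.9027)
member 5 (2-4): L=1.2310, (cx,cy)=(1.0000,0.0000)
member 6 (3-4): L=1.3665, (cx,cy)=(0.4837,-0.8752)
member 7 (3-5): L=1.3366, (cx,cy)=(0.9913,-0.1317)
member 8 (4-5): L=1.2171, (cx,cy)=(0.5456,0.8381)
solve A·x = −loads:
  F[0-1] = +288.2738 N (tension)
  F[0-2] = +347.7960 N (tension)
  F[1-2] = -306.9928 N (compression)
  F[1-3] = +309.1563 N (tension)
  F[2-3] = +274.2838 N (tension)
  F[2-4] = +48.3037 N (tension)
  F[3-4] = -388.7574 N (compression)
  F[3-5] = +620.4162 N (tension)
  F[4-5] = -256.1457 N (compression)
  Rx@0 = -475.2700 N
  Ry@0 = -258.5578 N
  Ry@4 = +554.9178 N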